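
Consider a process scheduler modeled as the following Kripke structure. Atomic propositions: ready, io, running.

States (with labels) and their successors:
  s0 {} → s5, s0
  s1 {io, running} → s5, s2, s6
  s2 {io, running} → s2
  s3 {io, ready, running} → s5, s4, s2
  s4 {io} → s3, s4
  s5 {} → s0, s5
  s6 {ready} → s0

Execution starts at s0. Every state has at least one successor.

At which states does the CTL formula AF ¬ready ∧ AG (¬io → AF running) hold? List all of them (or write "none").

{s2}

States satisfying ¬ready: {s0, s1, s2, s4, s5}.
States satisfying AF ¬ready: {s0, s1, s2, s3, s4, s5, s6}.
States satisfying ¬io → AF running: {s1, s2, s3, s4}.
States satisfying AG (¬io → AF running): {s2}.
States satisfying AF ¬ready ∧ AG (¬io → AF running): {s2}.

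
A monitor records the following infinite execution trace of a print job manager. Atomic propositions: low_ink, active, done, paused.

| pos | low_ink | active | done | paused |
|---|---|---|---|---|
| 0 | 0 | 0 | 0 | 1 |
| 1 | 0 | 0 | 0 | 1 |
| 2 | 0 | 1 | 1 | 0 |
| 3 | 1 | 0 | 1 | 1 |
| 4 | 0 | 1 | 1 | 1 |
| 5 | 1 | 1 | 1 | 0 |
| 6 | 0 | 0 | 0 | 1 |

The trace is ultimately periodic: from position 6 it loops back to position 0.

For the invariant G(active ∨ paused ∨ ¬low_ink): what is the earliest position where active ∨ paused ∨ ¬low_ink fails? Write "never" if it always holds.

active ∨ paused ∨ ¬low_ink holds at every position 0..6, and those are all the positions the trace ever visits, so the invariant G(active ∨ paused ∨ ¬low_ink) is never violated.

never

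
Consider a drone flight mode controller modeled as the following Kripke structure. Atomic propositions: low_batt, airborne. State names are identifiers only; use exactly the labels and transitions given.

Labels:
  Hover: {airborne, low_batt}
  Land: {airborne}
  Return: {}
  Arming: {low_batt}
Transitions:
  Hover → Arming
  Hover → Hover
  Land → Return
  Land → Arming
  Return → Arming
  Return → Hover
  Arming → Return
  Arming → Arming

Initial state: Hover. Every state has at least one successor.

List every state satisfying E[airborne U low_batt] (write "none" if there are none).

States satisfying airborne: {Hover, Land}.
States satisfying low_batt: {Hover, Arming}.
States satisfying E[airborne U low_batt]: {Hover, Land, Arming}.

{Hover, Land, Arming}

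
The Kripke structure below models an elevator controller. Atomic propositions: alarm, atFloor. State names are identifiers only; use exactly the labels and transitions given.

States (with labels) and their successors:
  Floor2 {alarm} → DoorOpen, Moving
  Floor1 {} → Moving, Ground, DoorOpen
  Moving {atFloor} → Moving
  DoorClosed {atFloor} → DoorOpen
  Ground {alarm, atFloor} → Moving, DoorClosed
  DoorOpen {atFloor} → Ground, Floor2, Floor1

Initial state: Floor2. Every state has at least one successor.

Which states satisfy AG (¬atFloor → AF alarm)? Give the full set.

States satisfying ¬atFloor → AF alarm: {Floor2, Moving, DoorClosed, Ground, DoorOpen}.
States satisfying AG (¬atFloor → AF alarm): {Moving}.

{Moving}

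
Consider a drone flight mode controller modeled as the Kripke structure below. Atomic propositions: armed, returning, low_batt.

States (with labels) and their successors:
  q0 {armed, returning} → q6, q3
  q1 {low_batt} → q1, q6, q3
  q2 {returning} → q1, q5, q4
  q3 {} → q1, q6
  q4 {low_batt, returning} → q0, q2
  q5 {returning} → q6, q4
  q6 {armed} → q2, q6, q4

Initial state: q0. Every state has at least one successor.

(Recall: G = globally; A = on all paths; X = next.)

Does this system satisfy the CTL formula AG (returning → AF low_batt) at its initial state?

States satisfying returning → AF low_batt: {q1, q3, q4, q6}.
States satisfying AG (returning → AF low_batt): ∅.
q0 is reachable from q0 and violates returning → AF low_batt, so AG fails at q0.
q0 ∉ Sat(AG (returning → AF low_batt)).

Violated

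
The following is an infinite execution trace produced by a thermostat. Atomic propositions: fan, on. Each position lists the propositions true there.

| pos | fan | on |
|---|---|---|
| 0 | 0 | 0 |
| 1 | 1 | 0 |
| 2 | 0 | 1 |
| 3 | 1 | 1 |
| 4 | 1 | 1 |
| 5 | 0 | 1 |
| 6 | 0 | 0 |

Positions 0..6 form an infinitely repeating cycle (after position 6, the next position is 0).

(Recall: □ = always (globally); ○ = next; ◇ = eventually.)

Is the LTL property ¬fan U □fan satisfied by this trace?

Does not hold

Walking from position 0: at position 1, □fan has not yet held and ¬fan fails, so ¬fan U □fan is false.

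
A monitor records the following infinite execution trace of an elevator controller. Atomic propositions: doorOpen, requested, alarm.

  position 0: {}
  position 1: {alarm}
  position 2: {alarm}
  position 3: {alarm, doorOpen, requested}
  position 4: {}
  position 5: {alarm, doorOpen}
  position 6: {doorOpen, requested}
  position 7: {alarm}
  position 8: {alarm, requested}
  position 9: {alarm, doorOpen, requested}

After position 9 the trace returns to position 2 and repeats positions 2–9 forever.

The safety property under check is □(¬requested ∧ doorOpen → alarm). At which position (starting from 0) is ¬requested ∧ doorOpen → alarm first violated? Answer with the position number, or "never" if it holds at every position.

never

¬requested ∧ doorOpen → alarm holds at every position 0..9, and those are all the positions the trace ever visits, so the invariant □(¬requested ∧ doorOpen → alarm) is never violated.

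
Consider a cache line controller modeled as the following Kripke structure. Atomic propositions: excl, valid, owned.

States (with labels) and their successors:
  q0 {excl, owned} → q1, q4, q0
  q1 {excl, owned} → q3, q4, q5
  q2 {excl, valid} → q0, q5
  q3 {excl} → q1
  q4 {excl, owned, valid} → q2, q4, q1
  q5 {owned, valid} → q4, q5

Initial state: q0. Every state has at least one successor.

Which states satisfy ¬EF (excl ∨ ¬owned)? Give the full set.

States satisfying excl ∨ ¬owned: {q0, q1, q2, q3, q4}.
States satisfying EF (excl ∨ ¬owned): {q0, q1, q2, q3, q4, q5}.
States satisfying ¬EF (excl ∨ ¬owned): ∅.

none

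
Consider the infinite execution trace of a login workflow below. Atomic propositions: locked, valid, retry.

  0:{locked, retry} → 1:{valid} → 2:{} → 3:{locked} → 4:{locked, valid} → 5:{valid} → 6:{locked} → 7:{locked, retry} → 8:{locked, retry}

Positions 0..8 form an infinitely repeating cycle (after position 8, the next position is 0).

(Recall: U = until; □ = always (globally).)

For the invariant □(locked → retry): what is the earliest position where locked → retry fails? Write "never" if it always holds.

Check locked → retry at each position in order: 0 ✓, 1 ✓, 2 ✓.
At position 3 the labels are {locked}, so locked → retry is false there. This is the first violation.

3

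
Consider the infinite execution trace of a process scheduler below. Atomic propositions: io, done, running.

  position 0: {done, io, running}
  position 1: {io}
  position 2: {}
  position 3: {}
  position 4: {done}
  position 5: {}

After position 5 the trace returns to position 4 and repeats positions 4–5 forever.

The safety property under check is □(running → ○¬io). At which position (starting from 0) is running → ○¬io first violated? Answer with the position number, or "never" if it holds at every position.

0

At position 0 the labels are {done, io, running} and the next position 1 has {io}, so running → ○¬io is false there. This is the first violation.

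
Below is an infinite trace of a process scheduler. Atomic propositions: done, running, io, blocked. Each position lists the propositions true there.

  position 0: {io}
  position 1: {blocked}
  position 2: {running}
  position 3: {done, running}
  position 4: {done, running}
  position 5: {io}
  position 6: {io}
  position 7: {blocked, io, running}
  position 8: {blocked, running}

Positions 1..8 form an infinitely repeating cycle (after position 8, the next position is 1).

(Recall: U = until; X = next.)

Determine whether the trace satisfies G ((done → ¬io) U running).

(done → ¬io) U running holds at every position 0..8, and those are all positions ever visited, so G ((done → ¬io) U running) holds.

Satisfied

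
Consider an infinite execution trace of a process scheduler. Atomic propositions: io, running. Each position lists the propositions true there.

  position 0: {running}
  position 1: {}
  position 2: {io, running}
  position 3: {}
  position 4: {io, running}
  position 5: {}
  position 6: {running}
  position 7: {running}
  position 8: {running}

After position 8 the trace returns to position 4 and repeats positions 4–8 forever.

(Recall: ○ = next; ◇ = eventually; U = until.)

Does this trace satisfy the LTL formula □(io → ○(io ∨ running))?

No

io → ○(io ∨ running) must hold at every position from 0 onward. It fails at position 2, so □(io → ○(io ∨ running)) is false.
Positions where io holds: 2, 4.
Check ○(io ∨ running) at each: 2→fails, 4→fails.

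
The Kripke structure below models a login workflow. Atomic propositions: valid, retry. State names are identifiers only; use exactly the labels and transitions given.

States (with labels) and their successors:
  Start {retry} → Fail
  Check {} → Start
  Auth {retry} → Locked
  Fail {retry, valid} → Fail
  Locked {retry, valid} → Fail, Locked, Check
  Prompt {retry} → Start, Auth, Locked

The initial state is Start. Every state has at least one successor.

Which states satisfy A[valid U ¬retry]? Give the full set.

States satisfying valid: {Fail, Locked}.
States satisfying ¬retry: {Check}.
States satisfying A[valid U ¬retry]: {Check}.

{Check}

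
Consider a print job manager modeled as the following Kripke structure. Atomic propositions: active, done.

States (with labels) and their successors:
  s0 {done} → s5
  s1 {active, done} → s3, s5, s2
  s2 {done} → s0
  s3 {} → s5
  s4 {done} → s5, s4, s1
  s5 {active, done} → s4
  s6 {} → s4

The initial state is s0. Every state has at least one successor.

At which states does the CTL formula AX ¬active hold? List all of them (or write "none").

States satisfying ¬active: {s0, s2, s3, s4, s6}.
States satisfying AX ¬active: {s2, s5, s6}.

{s2, s5, s6}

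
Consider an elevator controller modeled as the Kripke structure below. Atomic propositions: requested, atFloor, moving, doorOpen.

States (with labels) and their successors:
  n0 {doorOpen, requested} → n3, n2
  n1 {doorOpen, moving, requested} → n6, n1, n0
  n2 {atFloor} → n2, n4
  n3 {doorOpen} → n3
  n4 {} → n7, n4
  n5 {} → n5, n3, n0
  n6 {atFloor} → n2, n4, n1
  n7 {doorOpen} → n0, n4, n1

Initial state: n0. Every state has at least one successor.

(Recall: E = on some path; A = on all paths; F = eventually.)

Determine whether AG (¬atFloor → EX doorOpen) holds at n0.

States satisfying ¬atFloor → EX doorOpen: {n0, n1, n2, n3, n4, n5, n6, n7}.
States satisfying AG (¬atFloor → EX doorOpen): {n0, n1, n2, n3, n4, n5, n6, n7}.
Every state reachable from n0 satisfies ¬atFloor → EX doorOpen.
n0 ∈ Sat(AG (¬atFloor → EX doorOpen)).

Yes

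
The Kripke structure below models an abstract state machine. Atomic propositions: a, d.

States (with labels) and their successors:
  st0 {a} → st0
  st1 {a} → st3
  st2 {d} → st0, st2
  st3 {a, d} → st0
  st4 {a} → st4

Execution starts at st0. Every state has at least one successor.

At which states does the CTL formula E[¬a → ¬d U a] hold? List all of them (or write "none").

States satisfying ¬a → ¬d: {st0, st1, st3, st4}.
States satisfying a: {st0, st1, st3, st4}.
States satisfying E[¬a → ¬d U a]: {st0, st1, st3, st4}.

{st0, st1, st3, st4}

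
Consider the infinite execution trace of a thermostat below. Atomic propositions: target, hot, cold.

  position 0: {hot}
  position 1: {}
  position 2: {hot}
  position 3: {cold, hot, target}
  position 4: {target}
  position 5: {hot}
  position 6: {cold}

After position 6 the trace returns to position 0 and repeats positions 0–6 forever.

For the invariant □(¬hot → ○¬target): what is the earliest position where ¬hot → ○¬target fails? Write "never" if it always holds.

never

¬hot → ○¬target holds at every position 0..6, and those are all the positions the trace ever visits, so the invariant □(¬hot → ○¬target) is never violated.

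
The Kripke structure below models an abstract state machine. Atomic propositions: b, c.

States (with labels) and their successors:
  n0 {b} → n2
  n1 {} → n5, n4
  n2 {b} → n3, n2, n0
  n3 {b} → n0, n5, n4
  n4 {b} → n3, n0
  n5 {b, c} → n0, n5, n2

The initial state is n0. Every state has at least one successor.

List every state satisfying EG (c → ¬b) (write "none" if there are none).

{n0, n1, n2, n3, n4}

States satisfying c → ¬b: {n0, n1, n2, n3, n4}.
States satisfying EG (c → ¬b): {n0, n1, n2, n3, n4}.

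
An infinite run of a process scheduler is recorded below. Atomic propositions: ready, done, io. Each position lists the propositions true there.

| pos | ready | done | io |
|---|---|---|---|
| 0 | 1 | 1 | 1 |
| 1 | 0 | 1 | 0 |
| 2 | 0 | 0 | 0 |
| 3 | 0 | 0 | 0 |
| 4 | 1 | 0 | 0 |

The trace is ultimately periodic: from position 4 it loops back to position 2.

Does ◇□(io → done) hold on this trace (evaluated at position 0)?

□(io → done) holds at position 0, which is reachable from 0, so ◇□(io → done) holds.

Satisfied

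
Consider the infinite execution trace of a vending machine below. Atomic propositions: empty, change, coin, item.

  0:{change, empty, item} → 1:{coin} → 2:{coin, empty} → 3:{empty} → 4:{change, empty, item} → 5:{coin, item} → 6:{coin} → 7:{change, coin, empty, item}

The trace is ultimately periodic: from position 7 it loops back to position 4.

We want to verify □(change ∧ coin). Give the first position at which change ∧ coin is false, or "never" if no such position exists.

At position 0 the labels are {change, empty, item}, so change ∧ coin is false there. This is the first violation.

0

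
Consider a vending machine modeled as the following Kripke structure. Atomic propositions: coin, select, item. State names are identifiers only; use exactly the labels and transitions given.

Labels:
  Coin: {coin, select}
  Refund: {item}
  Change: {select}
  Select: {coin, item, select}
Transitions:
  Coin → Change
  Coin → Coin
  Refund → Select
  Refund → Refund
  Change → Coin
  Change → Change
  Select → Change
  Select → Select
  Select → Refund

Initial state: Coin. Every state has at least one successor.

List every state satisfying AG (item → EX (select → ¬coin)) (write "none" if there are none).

States satisfying item → EX (select → ¬coin): {Coin, Refund, Change, Select}.
States satisfying AG (item → EX (select → ¬coin)): {Coin, Refund, Change, Select}.

{Coin, Refund, Change, Select}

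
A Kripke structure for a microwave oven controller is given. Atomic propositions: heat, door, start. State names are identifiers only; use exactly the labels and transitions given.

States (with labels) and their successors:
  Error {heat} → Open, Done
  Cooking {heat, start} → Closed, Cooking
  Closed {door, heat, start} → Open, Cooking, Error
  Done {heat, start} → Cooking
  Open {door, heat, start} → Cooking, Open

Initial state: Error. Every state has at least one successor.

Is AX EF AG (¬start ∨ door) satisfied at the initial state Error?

States satisfying EF AG (¬start ∨ door): ∅.
States satisfying AX EF AG (¬start ∨ door): ∅.
Error ∉ Sat(AX EF AG (¬start ∨ door)).

Does not hold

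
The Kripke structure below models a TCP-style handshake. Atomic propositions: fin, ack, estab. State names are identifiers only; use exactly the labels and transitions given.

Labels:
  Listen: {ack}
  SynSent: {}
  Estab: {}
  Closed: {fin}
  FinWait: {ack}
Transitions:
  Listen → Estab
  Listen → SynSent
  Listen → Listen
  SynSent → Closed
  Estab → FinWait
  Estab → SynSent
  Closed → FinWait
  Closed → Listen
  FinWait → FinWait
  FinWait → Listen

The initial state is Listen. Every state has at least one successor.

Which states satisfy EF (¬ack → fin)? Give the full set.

{Listen, SynSent, Estab, Closed, FinWait}

States satisfying ¬ack → fin: {Listen, Closed, FinWait}.
States satisfying EF (¬ack → fin): {Listen, SynSent, Estab, Closed, FinWait}.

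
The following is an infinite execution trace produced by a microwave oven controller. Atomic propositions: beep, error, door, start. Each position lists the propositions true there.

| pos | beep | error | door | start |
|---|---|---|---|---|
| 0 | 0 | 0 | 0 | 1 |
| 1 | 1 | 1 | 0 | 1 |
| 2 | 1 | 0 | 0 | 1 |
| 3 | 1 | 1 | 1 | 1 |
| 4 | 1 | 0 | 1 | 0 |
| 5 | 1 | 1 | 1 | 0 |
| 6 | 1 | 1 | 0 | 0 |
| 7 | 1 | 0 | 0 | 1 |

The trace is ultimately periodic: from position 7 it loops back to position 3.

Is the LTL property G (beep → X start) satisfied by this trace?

No

beep → X start must hold at every position from 0 onward. It fails at position 3, so G (beep → X start) is false.
Positions where beep holds: 1, 2, 3, 4, 5, 6, 7.
Check X start at each: 1→ok, 2→ok, 3→fails, 4→fails, 5→fails, 6→ok, 7→ok.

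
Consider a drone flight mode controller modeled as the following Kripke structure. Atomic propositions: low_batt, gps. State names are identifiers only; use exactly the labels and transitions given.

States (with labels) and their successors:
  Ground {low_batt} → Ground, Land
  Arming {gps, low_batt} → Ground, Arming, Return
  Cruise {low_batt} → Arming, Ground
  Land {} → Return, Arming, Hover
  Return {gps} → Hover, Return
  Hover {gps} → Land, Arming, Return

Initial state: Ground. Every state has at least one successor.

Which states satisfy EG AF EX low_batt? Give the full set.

States satisfying AF EX low_batt: {Ground, Arming, Cruise, Land, Hover}.
States satisfying EG AF EX low_batt: {Ground, Arming, Cruise, Land, Hover}.

{Ground, Arming, Cruise, Land, Hover}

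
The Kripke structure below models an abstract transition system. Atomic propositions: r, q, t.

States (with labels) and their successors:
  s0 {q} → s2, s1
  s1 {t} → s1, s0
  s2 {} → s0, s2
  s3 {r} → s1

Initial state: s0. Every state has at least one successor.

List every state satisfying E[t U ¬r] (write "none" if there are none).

{s0, s1, s2}

States satisfying t: {s1}.
States satisfying ¬r: {s0, s1, s2}.
States satisfying E[t U ¬r]: {s0, s1, s2}.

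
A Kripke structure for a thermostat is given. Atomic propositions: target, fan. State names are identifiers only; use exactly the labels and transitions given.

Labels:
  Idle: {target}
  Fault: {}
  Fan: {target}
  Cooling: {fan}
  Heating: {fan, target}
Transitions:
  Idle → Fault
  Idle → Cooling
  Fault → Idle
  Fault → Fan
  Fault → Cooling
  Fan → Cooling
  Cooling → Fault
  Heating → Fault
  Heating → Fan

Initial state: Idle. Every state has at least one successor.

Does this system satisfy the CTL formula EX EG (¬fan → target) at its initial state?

Does not hold

States satisfying EG (¬fan → target): ∅.
States satisfying EX EG (¬fan → target): ∅.
No suitable path/successor from Idle witnesses the formula.
Idle ∉ Sat(EX EG (¬fan → target)).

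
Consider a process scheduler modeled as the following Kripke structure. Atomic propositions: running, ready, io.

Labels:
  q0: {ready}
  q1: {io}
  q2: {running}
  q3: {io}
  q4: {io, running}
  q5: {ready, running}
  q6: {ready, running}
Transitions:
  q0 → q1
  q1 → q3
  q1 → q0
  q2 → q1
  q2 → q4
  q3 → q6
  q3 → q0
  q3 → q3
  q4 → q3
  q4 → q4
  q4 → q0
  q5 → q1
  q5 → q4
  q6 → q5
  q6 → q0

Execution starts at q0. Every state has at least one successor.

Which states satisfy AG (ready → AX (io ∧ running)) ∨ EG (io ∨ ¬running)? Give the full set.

{q0, q1, q3, q4}

States satisfying ready → AX (io ∧ running): {q1, q2, q3, q4}.
States satisfying AG (ready → AX (io ∧ running)): ∅.
States satisfying io ∨ ¬running: {q0, q1, q3, q4}.
States satisfying EG (io ∨ ¬running): {q0, q1, q3, q4}.
States satisfying AG (ready → AX (io ∧ running)) ∨ EG (io ∨ ¬running): {q0, q1, q3, q4}.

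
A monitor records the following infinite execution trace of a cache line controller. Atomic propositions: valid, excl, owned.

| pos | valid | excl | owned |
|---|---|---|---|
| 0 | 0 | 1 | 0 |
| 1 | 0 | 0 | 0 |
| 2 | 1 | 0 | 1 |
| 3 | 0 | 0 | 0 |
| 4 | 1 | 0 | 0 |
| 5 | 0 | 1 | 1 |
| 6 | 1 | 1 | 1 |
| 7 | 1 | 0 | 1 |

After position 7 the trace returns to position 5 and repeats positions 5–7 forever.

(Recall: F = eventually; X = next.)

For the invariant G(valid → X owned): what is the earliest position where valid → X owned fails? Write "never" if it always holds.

2

Check valid → X owned at each position in order: 0 ✓, 1 ✓.
At position 2 the labels are {owned, valid} and the next position 3 has {}, so valid → X owned is false there. This is the first violation.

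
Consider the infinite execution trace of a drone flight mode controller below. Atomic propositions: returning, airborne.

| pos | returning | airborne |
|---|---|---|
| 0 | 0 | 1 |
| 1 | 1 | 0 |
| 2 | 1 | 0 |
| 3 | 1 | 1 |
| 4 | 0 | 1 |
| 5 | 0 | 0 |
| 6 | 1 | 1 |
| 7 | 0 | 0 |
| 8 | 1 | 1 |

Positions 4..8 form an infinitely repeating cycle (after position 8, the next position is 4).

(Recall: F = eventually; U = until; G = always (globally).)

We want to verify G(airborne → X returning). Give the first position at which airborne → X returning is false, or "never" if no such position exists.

3

Check airborne → X returning at each position in order: 0 ✓, 1 ✓, 2 ✓.
At position 3 the labels are {airborne, returning} and the next position 4 has {airborne}, so airborne → X returning is false there. This is the first violation.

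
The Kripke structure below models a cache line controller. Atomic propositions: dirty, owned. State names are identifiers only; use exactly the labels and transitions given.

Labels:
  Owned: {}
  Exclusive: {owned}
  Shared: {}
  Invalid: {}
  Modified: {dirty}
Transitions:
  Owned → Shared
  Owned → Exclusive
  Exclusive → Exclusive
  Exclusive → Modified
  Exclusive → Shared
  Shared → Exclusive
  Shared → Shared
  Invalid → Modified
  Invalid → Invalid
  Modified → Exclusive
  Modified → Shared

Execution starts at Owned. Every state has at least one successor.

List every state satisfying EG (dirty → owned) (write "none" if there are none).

{Owned, Exclusive, Shared, Invalid}

States satisfying dirty → owned: {Owned, Exclusive, Shared, Invalid}.
States satisfying EG (dirty → owned): {Owned, Exclusive, Shared, Invalid}.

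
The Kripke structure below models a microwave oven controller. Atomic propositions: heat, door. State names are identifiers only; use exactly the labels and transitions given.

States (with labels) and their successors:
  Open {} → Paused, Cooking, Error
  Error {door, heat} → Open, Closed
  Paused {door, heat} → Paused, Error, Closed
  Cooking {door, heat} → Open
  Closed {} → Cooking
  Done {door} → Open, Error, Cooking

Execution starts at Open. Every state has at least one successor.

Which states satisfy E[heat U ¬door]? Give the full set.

States satisfying heat: {Error, Paused, Cooking}.
States satisfying ¬door: {Open, Closed}.
States satisfying E[heat U ¬door]: {Open, Error, Paused, Cooking, Closed}.

{Open, Error, Paused, Cooking, Closed}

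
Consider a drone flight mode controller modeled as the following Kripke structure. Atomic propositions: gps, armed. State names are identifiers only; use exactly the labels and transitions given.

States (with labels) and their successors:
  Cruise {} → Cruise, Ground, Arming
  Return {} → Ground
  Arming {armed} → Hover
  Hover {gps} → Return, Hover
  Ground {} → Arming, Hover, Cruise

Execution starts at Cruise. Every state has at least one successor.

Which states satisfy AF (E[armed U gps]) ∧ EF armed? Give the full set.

{Arming, Hover}

States satisfying E[armed U gps]: {Arming, Hover}.
States satisfying AF (E[armed U gps]): {Arming, Hover}.
States satisfying armed: {Arming}.
States satisfying EF armed: {Cruise, Return, Arming, Hover, Ground}.
States satisfying AF (E[armed U gps]) ∧ EF armed: {Arming, Hover}.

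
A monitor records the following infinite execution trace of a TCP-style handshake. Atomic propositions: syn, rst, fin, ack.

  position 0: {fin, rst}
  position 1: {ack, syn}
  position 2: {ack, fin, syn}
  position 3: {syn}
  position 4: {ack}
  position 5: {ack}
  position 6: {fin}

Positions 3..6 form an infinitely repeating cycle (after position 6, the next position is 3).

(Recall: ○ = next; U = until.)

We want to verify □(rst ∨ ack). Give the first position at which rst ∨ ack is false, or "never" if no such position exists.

3

Check rst ∨ ack at each position in order: 0 ✓, 1 ✓, 2 ✓.
At position 3 the labels are {syn}, so rst ∨ ack is false there. This is the first violation.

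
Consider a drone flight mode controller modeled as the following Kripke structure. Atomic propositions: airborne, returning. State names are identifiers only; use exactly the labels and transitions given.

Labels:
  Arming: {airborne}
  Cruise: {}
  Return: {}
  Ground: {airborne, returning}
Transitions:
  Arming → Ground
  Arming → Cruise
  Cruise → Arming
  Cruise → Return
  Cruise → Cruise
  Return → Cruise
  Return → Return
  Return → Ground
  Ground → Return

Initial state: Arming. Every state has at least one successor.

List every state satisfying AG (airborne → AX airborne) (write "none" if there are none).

States satisfying airborne → AX airborne: {Cruise, Return}.
States satisfying AG (airborne → AX airborne): ∅.

none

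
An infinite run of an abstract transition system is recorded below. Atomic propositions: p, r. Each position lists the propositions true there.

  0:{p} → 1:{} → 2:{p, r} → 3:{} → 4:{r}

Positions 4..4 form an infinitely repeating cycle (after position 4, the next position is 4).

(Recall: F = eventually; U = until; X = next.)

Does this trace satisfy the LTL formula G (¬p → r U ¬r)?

¬p → r U ¬r must hold at every position from 0 onward. It fails at position 4, so G (¬p → r U ¬r) is false.
Positions where ¬p holds: 1, 3, 4.
Check r U ¬r at each: 1→ok, 3→ok, 4→fails.

Does not hold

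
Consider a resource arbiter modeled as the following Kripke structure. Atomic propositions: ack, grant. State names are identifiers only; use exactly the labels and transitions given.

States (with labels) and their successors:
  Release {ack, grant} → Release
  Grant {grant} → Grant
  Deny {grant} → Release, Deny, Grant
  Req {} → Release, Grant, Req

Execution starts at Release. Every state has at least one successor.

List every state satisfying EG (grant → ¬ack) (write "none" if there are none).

States satisfying grant → ¬ack: {Grant, Deny, Req}.
States satisfying EG (grant → ¬ack): {Grant, Deny, Req}.

{Grant, Deny, Req}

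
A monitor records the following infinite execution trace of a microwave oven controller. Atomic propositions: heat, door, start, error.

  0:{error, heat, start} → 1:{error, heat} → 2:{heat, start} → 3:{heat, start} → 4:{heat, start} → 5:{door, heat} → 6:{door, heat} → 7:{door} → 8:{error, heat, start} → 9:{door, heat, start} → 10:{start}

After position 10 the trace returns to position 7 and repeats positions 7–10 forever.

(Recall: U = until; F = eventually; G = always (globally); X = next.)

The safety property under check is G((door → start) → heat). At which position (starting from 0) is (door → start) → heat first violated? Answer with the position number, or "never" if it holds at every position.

10

Check (door → start) → heat at each position in order: 0 ✓, 1 ✓, 2 ✓, 3 ✓, 4 ✓, 5 ✓, 6 ✓, 7 ✓, 8 ✓, 9 ✓.
At position 10 the labels are {start}, so (door → start) → heat is false there. This is the first violation.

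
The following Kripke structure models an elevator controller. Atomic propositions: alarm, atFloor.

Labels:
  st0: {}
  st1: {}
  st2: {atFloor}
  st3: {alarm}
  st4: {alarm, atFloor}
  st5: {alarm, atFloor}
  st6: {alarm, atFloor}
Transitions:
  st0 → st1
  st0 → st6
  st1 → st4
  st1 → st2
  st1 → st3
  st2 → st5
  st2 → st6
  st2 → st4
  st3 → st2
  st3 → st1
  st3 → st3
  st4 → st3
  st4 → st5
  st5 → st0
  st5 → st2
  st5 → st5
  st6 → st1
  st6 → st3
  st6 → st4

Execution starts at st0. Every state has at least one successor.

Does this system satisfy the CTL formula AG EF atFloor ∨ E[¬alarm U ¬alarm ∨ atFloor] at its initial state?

Yes

States satisfying EF atFloor: {st0, st1, st2, st3, st4, st5, st6}.
States satisfying AG EF atFloor: {st0, st1, st2, st3, st4, st5, st6}.
States satisfying ¬alarm: {st0, st1, st2}.
States satisfying ¬alarm ∨ atFloor: {st0, st1, st2, st4, st5, st6}.
States satisfying E[¬alarm U ¬alarm ∨ atFloor]: {st0, st1, st2, st4, st5, st6}.
States satisfying AG EF atFloor ∨ E[¬alarm U ¬alarm ∨ atFloor]: {st0, st1, st2, st3, st4, st5, st6}.
st0 ∈ Sat(AG EF atFloor ∨ E[¬alarm U ¬alarm ∨ atFloor]).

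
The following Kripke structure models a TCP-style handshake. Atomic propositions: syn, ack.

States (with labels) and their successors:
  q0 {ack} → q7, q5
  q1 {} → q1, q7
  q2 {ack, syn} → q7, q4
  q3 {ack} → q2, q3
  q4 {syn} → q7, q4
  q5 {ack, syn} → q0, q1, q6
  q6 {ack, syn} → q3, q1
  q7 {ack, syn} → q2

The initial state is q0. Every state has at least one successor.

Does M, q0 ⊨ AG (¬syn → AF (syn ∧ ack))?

States satisfying ¬syn → AF (syn ∧ ack): {q0, q2, q4, q5, q6, q7}.
States satisfying AG (¬syn → AF (syn ∧ ack)): {q2, q4, q7}.
q1 is reachable from q0 and violates ¬syn → AF (syn ∧ ack), so AG fails at q0.
q0 ∉ Sat(AG (¬syn → AF (syn ∧ ack))).

No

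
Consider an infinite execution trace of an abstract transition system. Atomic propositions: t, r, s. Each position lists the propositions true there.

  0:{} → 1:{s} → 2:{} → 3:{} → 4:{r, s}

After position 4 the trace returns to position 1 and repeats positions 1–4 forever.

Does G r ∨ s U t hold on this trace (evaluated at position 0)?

r must hold at every position from 0 onward. It fails at position 0, so G r is false.
Walking from position 0: at position 0, t has not yet held and s fails, so s U t is false.
At position 0: G r is false; s U t is false; so G r ∨ s U t is false.

Violated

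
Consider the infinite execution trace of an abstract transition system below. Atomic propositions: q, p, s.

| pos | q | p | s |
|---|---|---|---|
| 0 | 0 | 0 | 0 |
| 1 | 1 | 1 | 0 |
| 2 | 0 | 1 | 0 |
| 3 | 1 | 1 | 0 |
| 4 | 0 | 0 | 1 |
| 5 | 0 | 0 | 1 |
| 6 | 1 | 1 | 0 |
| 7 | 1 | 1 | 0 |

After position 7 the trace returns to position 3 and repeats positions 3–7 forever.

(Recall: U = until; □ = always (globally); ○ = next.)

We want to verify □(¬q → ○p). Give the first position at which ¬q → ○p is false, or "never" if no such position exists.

Check ¬q → ○p at each position in order: 0 ✓, 1 ✓, 2 ✓, 3 ✓.
At position 4 the labels are {s} and the next position 5 has {s}, so ¬q → ○p is false there. This is the first violation.

4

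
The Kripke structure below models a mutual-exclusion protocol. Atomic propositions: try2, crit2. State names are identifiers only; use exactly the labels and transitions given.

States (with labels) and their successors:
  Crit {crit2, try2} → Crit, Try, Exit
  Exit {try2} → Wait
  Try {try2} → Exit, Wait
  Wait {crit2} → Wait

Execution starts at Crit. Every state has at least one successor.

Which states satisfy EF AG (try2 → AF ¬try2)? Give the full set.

States satisfying AG (try2 → AF ¬try2): {Exit, Try, Wait}.
States satisfying EF AG (try2 → AF ¬try2): {Crit, Exit, Try, Wait}.

{Crit, Exit, Try, Wait}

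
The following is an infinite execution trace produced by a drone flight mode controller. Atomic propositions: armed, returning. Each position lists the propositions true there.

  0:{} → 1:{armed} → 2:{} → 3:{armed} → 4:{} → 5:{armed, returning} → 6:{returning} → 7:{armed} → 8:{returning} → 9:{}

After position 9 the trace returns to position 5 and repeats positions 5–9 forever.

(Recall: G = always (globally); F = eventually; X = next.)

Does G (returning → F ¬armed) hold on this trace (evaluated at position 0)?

returning → F ¬armed holds at every position 0..9, and those are all positions ever visited, so G (returning → F ¬armed) holds.
Positions where returning holds: 5, 6, 8.
Check F ¬armed at each: 5→ok, 6→ok, 8→ok.

Yes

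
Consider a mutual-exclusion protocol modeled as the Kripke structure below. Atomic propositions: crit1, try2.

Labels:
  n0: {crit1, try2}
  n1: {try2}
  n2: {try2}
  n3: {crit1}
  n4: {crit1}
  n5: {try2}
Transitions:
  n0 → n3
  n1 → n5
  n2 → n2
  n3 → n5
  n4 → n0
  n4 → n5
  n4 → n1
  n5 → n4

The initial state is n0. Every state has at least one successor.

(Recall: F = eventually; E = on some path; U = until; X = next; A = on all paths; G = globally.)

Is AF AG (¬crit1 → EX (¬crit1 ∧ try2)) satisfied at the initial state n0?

Does not hold

States satisfying AG (¬crit1 → EX (¬crit1 ∧ try2)): {n2}.
States satisfying AF AG (¬crit1 → EX (¬crit1 ∧ try2)): {n2}.
There is a path from n0 along which AG (¬crit1 → EX (¬crit1 ∧ try2)) never holds.
n0 ∉ Sat(AF AG (¬crit1 → EX (¬crit1 ∧ try2))).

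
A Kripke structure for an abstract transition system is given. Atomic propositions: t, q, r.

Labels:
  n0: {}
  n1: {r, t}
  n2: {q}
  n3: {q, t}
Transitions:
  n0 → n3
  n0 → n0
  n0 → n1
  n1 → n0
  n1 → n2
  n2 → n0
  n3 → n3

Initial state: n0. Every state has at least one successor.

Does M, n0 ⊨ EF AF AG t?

States satisfying AF AG t: {n3}.
States satisfying EF AF AG t: {n0, n1, n2, n3}.
Some path from n0 reaches a state where AF AG t holds.
n0 ∈ Sat(EF AF AG t).

Yes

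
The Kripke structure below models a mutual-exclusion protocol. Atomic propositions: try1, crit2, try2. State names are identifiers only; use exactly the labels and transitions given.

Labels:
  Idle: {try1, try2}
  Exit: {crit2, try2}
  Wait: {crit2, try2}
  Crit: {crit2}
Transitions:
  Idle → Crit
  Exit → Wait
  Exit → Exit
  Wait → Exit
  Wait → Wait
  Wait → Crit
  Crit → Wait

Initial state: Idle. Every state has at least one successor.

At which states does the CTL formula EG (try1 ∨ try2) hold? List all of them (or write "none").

States satisfying try1 ∨ try2: {Idle, Exit, Wait}.
States satisfying EG (try1 ∨ try2): {Exit, Wait}.

{Exit, Wait}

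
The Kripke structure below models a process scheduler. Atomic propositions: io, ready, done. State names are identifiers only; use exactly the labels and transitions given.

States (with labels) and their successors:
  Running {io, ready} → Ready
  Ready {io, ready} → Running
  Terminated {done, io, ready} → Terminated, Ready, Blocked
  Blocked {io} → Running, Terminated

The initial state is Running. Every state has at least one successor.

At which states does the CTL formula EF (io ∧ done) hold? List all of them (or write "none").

{Terminated, Blocked}

States satisfying io ∧ done: {Terminated}.
States satisfying EF (io ∧ done): {Terminated, Blocked}.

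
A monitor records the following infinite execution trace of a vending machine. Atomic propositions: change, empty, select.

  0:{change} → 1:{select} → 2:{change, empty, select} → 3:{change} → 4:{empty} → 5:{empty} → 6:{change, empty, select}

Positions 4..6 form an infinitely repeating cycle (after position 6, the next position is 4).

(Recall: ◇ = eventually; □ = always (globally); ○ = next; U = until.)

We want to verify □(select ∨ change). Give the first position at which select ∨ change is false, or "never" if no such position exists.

Check select ∨ change at each position in order: 0 ✓, 1 ✓, 2 ✓, 3 ✓.
At position 4 the labels are {empty}, so select ∨ change is false there. This is the first violation.

4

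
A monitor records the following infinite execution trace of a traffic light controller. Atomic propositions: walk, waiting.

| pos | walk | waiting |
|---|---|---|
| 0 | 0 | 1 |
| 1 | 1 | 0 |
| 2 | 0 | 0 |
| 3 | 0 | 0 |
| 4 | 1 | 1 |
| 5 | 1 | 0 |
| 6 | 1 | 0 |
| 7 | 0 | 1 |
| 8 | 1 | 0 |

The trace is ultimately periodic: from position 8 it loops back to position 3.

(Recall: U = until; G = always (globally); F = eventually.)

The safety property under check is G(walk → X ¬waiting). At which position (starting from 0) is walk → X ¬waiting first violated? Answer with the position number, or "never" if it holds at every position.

Check walk → X ¬waiting at each position in order: 0 ✓, 1 ✓, 2 ✓, 3 ✓, 4 ✓, 5 ✓.
At position 6 the labels are {walk} and the next position 7 has {waiting}, so walk → X ¬waiting is false there. This is the first violation.

6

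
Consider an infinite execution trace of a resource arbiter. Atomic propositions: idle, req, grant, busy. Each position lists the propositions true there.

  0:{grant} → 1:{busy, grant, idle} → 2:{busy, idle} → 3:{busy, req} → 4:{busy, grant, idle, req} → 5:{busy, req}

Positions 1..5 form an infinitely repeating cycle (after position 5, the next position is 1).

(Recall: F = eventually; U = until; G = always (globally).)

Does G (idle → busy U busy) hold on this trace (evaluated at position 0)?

idle → busy U busy holds at every position 0..5, and those are all positions ever visited, so G (idle → busy U busy) holds.
Positions where idle holds: 1, 2, 4.
Check busy U busy at each: 1→ok, 2→ok, 4→ok.

Yes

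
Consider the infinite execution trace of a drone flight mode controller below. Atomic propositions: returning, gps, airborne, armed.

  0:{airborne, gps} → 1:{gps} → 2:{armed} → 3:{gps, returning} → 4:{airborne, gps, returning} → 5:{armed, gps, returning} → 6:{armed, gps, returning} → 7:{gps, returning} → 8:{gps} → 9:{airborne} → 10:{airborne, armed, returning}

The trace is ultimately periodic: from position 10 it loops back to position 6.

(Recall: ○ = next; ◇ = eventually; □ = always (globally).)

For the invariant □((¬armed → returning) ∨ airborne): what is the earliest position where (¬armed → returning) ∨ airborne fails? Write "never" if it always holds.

1

Check (¬armed → returning) ∨ airborne at each position in order: 0 ✓.
At position 1 the labels are {gps}, so (¬armed → returning) ∨ airborne is false there. This is the first violation.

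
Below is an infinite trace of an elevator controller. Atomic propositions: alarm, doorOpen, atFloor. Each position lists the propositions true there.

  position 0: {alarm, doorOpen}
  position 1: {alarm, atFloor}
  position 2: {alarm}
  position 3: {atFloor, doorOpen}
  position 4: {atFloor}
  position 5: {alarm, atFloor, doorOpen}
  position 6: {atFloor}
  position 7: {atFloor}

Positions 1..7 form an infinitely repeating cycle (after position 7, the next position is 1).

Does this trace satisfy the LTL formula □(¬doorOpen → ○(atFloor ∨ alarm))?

Satisfied

¬doorOpen → ○(atFloor ∨ alarm) holds at every position 0..7, and those are all positions ever visited, so □(¬doorOpen → ○(atFloor ∨ alarm)) holds.
Positions where ¬doorOpen holds: 1, 2, 4, 6, 7.
Check ○(atFloor ∨ alarm) at each: 1→ok, 2→ok, 4→ok, 6→ok, 7→ok.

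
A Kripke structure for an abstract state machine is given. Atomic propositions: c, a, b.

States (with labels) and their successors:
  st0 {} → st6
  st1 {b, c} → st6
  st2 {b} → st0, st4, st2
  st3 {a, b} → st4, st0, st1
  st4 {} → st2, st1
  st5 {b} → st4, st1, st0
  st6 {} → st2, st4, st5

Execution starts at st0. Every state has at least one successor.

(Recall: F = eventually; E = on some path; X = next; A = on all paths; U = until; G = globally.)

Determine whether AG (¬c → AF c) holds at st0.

No

States satisfying ¬c → AF c: {st1}.
States satisfying AG (¬c → AF c): ∅.
st0 is reachable from st0 and violates ¬c → AF c, so AG fails at st0.
st0 ∉ Sat(AG (¬c → AF c)).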